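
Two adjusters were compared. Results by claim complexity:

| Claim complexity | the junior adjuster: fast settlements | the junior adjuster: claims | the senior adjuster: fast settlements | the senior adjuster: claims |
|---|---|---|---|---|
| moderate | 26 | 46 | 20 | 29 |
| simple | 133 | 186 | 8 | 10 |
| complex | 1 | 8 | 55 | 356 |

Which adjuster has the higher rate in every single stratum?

the senior adjuster

Moderate: the junior adjuster 26/46 = 56.5%, the senior adjuster 20/29 = 69.0% → the senior adjuster
Simple: the junior adjuster 133/186 = 71.5%, the senior adjuster 8/10 = 80.0% → the senior adjuster
Complex: the junior adjuster 1/8 = 12.5%, the senior adjuster 55/356 = 15.4% → the senior adjuster
The senior adjuster has the higher rate in all 3 groups.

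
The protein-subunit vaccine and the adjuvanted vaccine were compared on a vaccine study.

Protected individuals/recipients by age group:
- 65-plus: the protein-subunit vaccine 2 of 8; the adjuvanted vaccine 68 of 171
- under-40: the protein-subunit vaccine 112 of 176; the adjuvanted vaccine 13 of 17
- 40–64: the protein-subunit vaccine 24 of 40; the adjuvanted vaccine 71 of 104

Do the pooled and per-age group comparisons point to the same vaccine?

No

65-plus: the protein-subunit vaccine 2/8 = 25.0%, the adjuvanted vaccine 68/171 = 39.8% → the adjuvanted vaccine
Under-40: the protein-subunit vaccine 112/176 = 63.6%, the adjuvanted vaccine 13/17 = 76.5% → the adjuvanted vaccine
40–64: the protein-subunit vaccine 24/40 = 60.0%, the adjuvanted vaccine 71/104 = 68.3% → the adjuvanted vaccine
Overall: the protein-subunit vaccine 138/224 = 61.6%, the adjuvanted vaccine 152/292 = 52.1% → the protein-subunit vaccine
The adjuvanted vaccine wins each age group but the protein-subunit vaccine wins overall — the comparison reverses. The adjuvanted vaccine's recipients skew toward 65-plus, which has a lower base rate.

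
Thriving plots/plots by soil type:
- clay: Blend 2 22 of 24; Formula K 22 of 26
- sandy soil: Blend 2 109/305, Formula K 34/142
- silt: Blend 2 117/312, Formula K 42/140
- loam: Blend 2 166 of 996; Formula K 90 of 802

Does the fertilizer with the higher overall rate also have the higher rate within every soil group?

Yes

Clay: Blend 2 22/24 = 91.7%, Formula K 22/26 = 84.6% → Blend 2
Sandy soil: Blend 2 109/305 = 35.7%, Formula K 34/142 = 23.9% → Blend 2
Silt: Blend 2 117/312 = 37.5%, Formula K 42/140 = 30.0% → Blend 2
Loam: Blend 2 166/996 = 16.7%, Formula K 90/802 = 11.2% → Blend 2
Overall: Blend 2 414/1637 = 25.3%, Formula K 188/1110 = 16.9% → Blend 2
Blend 2 wins overall and in every soil group — no reversal.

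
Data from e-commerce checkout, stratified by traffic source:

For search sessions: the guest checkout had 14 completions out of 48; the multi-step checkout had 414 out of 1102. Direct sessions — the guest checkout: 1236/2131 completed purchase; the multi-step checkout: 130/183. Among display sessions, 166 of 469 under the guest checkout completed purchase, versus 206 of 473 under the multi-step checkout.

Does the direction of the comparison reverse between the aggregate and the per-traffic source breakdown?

Search: the guest checkout 14/48 = 29.2%, the multi-step checkout 414/1102 = 37.6% → the multi-step checkout
Direct: the guest checkout 1236/2131 = 58.0%, the multi-step checkout 130/183 = 71.0% → the multi-step checkout
Display: the guest checkout 166/469 = 35.4%, the multi-step checkout 206/473 = 43.6% → the multi-step checkout
Overall: the guest checkout 1416/2648 = 53.5%, the multi-step checkout 750/1758 = 42.7% → the guest checkout
The multi-step checkout wins each traffic group but the guest checkout wins overall — the comparison reverses. The multi-step checkout's sessions skew toward search, which has a lower base rate.

Yes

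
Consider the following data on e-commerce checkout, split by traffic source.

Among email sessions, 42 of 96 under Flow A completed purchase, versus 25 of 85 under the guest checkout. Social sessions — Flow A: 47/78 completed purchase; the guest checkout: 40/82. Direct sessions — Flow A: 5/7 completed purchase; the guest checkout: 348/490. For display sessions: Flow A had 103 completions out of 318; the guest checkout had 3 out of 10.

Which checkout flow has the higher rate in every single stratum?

Email: Flow A 42/96 = 43.8%, the guest checkout 25/85 = 29.4% → Flow A
Social: Flow A 47/78 = 60.3%, the guest checkout 40/82 = 48.8% → Flow A
Direct: Flow A 5/7 = 71.4%, the guest checkout 348/490 = 71.0% → Flow A
Display: Flow A 103/318 = 32.4%, the guest checkout 3/10 = 30.0% → Flow A
Flow A has the higher rate in all 4 groups.

Flow A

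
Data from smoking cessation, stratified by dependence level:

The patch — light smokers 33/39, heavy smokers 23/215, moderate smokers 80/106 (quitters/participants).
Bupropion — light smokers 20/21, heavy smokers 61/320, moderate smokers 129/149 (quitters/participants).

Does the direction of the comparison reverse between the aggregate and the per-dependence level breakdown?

No

Light smokers: the patch 33/39 = 84.6%, bupropion 20/21 = 95.2% → bupropion
Heavy smokers: the patch 23/215 = 10.7%, bupropion 61/320 = 19.1% → bupropion
Moderate smokers: the patch 80/106 = 75.5%, bupropion 129/149 = 86.6% → bupropion
Overall: the patch 136/360 = 37.8%, bupropion 210/490 = 42.9% → bupropion
Bupropion wins overall and in every dependence group — no reversal.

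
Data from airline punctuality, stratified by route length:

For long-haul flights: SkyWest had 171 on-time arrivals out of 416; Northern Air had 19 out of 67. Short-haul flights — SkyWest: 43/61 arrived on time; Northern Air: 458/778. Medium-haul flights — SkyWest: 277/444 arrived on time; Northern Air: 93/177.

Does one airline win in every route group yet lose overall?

Yes

Long-haul: SkyWest 171/416 = 41.1%, Northern Air 19/67 = 28.4% → SkyWest
Short-haul: SkyWest 43/61 = 70.5%, Northern Air 458/778 = 58.9% → SkyWest
Medium-haul: SkyWest 277/444 = 62.4%, Northern Air 93/177 = 52.5% → SkyWest
Overall: SkyWest 491/921 = 53.3%, Northern Air 570/1022 = 55.8% → Northern Air
SkyWest wins each route group but Northern Air wins overall — the comparison reverses. SkyWest's flights skew toward long-haul, which has a lower base rate.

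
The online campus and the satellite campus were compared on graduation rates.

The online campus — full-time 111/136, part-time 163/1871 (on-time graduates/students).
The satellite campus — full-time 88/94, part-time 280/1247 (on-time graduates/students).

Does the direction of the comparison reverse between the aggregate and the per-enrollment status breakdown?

Full-time: the online campus 111/136 = 81.6%, the satellite campus 88/94 = 93.6% → the satellite campus
Part-time: the online campus 163/1871 = 8.7%, the satellite campus 280/1247 = 22.5% → the satellite campus
Overall: the online campus 274/2007 = 13.7%, the satellite campus 368/1341 = 27.4% → the satellite campus
The satellite campus wins overall and in every enrollment group — no reversal.

No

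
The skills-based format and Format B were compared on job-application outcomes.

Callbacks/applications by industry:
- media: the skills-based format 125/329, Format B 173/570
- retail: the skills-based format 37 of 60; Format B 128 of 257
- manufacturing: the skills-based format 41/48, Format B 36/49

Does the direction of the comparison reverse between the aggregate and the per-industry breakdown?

Media: the skills-based format 125/329 = 38.0%, Format B 173/570 = 30.4% → the skills-based format
Retail: the skills-based format 37/60 = 61.7%, Format B 128/257 = 49.8% → the skills-based format
Manufacturing: the skills-based format 41/48 = 85.4%, Format B 36/49 = 73.5% → the skills-based format
Overall: the skills-based format 203/437 = 46.5%, Format B 337/876 = 38.5% → the skills-based format
The skills-based format wins overall and in every industry group — no reversal.

No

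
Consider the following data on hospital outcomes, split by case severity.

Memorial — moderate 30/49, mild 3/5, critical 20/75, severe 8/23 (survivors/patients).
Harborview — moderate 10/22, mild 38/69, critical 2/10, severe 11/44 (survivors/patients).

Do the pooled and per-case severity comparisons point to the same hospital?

Moderate: Memorial 30/49 = 61.2%, Harborview 10/22 = 45.5% → Memorial
Mild: Memorial 3/5 = 60.0%, Harborview 38/69 = 55.1% → Memorial
Critical: Memorial 20/75 = 26.7%, Harborview 2/10 = 20.0% → Memorial
Severe: Memorial 8/23 = 34.8%, Harborview 11/44 = 25.0% → Memorial
Overall: Memorial 61/152 = 40.1%, Harborview 61/145 = 42.1% → Harborview
Memorial wins each case group but Harborview wins overall — the comparison reverses. Memorial's patients skew toward critical, which has a lower base rate.

No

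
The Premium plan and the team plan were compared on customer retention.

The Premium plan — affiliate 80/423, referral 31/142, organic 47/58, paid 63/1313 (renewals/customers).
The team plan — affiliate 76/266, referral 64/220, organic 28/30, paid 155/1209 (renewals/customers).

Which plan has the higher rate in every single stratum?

the team plan

Affiliate: the Premium plan 80/423 = 18.9%, the team plan 76/266 = 28.6% → the team plan
Referral: the Premium plan 31/142 = 21.8%, the team plan 64/220 = 29.1% → the team plan
Organic: the Premium plan 47/58 = 81.0%, the team plan 28/30 = 93.3% → the team plan
Paid: the Premium plan 63/1313 = 4.8%, the team plan 155/1209 = 12.8% → the team plan
The team plan has the higher rate in all 4 groups.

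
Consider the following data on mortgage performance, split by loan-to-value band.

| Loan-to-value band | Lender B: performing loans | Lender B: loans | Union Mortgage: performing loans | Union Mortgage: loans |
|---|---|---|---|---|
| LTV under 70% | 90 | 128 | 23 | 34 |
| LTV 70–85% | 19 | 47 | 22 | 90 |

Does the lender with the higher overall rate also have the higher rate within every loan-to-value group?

LTV under 70%: Lender B 90/128 = 70.3%, Union Mortgage 23/34 = 67.6% → Lender B
LTV 70–85%: Lender B 19/47 = 40.4%, Union Mortgage 22/90 = 24.4% → Lender B
Overall: Lender B 109/175 = 62.3%, Union Mortgage 45/124 = 36.3% → Lender B
Lender B wins overall and in every loan-to-value group — no reversal.

Yes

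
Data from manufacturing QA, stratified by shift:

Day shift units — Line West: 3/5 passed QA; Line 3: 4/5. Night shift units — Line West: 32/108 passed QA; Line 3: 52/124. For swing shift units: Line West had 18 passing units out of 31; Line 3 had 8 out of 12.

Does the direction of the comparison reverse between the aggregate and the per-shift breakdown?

No

Day shift: Line West 3/5 = 60.0%, Line 3 4/5 = 80.0% → Line 3
Night shift: Line West 32/108 = 29.6%, Line 3 52/124 = 41.9% → Line 3
Swing shift: Line West 18/31 = 58.1%, Line 3 8/12 = 66.7% → Line 3
Overall: Line West 53/144 = 36.8%, Line 3 64/141 = 45.4% → Line 3
Line 3 wins overall and in every shift group — no reversal.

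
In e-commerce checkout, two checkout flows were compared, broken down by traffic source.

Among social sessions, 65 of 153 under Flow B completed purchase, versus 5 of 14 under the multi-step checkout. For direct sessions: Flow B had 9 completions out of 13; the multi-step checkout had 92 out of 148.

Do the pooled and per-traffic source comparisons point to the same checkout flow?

No

Social: Flow B 65/153 = 42.5%, the multi-step checkout 5/14 = 35.7% → Flow B
Direct: Flow B 9/13 = 69.2%, the multi-step checkout 92/148 = 62.2% → Flow B
Overall: Flow B 74/166 = 44.6%, the multi-step checkout 97/162 = 59.9% → the multi-step checkout
Flow B wins each traffic group but the multi-step checkout wins overall — the comparison reverses. Flow B's sessions skew toward social, which has a lower base rate.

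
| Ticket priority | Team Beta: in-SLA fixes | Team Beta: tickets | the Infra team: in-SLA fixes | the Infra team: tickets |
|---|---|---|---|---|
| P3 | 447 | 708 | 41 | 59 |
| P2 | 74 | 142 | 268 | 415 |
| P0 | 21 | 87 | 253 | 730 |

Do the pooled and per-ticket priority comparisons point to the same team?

No

P3: Team Beta 447/708 = 63.1%, the Infra team 41/59 = 69.5% → the Infra team
P2: Team Beta 74/142 = 52.1%, the Infra team 268/415 = 64.6% → the Infra team
P0: Team Beta 21/87 = 24.1%, the Infra team 253/730 = 34.7% → the Infra team
Overall: Team Beta 542/937 = 57.8%, the Infra team 562/1204 = 46.7% → Team Beta
The Infra team wins each ticket group but Team Beta wins overall — the comparison reverses. The Infra team's tickets skew toward P0, which has a lower base rate.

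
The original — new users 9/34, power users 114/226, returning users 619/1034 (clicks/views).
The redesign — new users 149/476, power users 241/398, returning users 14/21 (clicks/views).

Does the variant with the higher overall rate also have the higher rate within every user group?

No

New users: the original 9/34 = 26.5%, the redesign 149/476 = 31.3% → the redesign
Power users: the original 114/226 = 50.4%, the redesign 241/398 = 60.6% → the redesign
Returning users: the original 619/1034 = 59.9%, the redesign 14/21 = 66.7% → the redesign
Overall: the original 742/1294 = 57.3%, the redesign 404/895 = 45.1% → the original
The redesign wins each user group but the original wins overall — the comparison reverses. The redesign's views skew toward new users, which has a lower base rate.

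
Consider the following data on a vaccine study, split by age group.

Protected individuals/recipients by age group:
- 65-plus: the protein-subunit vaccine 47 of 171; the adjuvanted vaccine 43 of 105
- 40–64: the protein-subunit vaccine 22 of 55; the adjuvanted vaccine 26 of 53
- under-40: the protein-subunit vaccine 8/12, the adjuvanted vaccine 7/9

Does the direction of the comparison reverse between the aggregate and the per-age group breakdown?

No

65-plus: the protein-subunit vaccine 47/171 = 27.5%, the adjuvanted vaccine 43/105 = 41.0% → the adjuvanted vaccine
40–64: the protein-subunit vaccine 22/55 = 40.0%, the adjuvanted vaccine 26/53 = 49.1% → the adjuvanted vaccine
Under-40: the protein-subunit vaccine 8/12 = 66.7%, the adjuvanted vaccine 7/9 = 77.8% → the adjuvanted vaccine
Overall: the protein-subunit vaccine 77/238 = 32.4%, the adjuvanted vaccine 76/167 = 45.5% → the adjuvanted vaccine
The adjuvanted vaccine wins overall and in every age group — no reversal.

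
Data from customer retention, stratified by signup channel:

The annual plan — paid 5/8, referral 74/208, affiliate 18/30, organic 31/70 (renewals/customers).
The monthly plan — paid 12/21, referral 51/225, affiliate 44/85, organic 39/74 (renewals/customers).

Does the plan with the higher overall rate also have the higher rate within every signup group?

Paid: the annual plan 5/8 = 62.5%, the monthly plan 12/21 = 57.1% → the annual plan
Referral: the annual plan 74/208 = 35.6%, the monthly plan 51/225 = 22.7% → the annual plan
Affiliate: the annual plan 18/30 = 60.0%, the monthly plan 44/85 = 51.8% → the annual plan
Organic: the annual plan 31/70 = 44.3%, the monthly plan 39/74 = 52.7% → the monthly plan
Overall: the annual plan 128/316 = 40.5%, the monthly plan 146/405 = 36.0% → the annual plan
Neither sweeps: the annual plan wins 3 of 4 groups, the monthly plan wins 1. The annual plan wins overall but not every group — no Simpson reversal.

No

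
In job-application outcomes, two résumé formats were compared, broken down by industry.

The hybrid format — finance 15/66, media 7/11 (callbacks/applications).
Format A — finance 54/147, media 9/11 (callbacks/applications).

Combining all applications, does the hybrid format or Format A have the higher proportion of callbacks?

Finance: the hybrid format 15/66 = 22.7%, Format A 54/147 = 36.7% → Format A
Media: the hybrid format 7/11 = 63.6%, Format A 9/11 = 81.8% → Format A
Overall: the hybrid format 22/77 = 28.6%, Format A 63/158 = 39.9% → Format A

Format A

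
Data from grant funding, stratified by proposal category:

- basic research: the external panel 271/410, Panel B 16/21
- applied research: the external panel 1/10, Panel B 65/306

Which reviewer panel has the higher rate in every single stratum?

Basic research: the external panel 271/410 = 66.1%, Panel B 16/21 = 76.2% → Panel B
Applied research: the external panel 1/10 = 10.0%, Panel B 65/306 = 21.2% → Panel B
Panel B has the higher rate in both groups.

Panel B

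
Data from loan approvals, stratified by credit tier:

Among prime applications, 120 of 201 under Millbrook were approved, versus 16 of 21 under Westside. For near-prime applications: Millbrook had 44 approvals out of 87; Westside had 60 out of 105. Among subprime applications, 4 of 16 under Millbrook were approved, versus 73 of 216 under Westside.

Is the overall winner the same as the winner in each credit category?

Prime: Millbrook 120/201 = 59.7%, Westside 16/21 = 76.2% → Westside
Near-prime: Millbrook 44/87 = 50.6%, Westside 60/105 = 57.1% → Westside
Subprime: Millbrook 4/16 = 25.0%, Westside 73/216 = 33.8% → Westside
Overall: Millbrook 168/304 = 55.3%, Westside 149/342 = 43.6% → Millbrook
Westside wins each credit group but Millbrook wins overall — the comparison reverses. Westside's applications skew toward subprime, which has a lower base rate.

No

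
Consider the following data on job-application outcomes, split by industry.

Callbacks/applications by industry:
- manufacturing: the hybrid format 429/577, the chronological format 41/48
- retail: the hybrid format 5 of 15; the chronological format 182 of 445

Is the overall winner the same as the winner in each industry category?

Manufacturing: the hybrid format 429/577 = 74.4%, the chronological format 41/48 = 85.4% → the chronological format
Retail: the hybrid format 5/15 = 33.3%, the chronological format 182/445 = 40.9% → the chronological format
Overall: the hybrid format 434/592 = 73.3%, the chronological format 223/493 = 45.2% → the hybrid format
The chronological format wins each industry group but the hybrid format wins overall — the comparison reverses. The chronological format's applications skew toward retail, which has a lower base rate.

No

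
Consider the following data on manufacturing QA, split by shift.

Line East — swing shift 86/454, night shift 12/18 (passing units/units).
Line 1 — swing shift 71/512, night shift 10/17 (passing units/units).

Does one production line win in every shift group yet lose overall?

No

Swing shift: Line East 86/454 = 18.9%, Line 1 71/512 = 13.9% → Line East
Night shift: Line East 12/18 = 66.7%, Line 1 10/17 = 58.8% → Line East
Overall: Line East 98/472 = 20.8%, Line 1 81/529 = 15.3% → Line East
Line East wins overall and in every shift group — no reversal.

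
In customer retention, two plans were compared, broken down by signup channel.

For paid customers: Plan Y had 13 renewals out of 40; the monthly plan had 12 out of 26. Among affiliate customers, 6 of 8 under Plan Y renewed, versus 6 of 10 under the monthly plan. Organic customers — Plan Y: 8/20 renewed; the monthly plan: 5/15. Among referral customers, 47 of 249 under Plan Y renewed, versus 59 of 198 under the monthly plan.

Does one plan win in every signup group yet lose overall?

No

Paid: Plan Y 13/40 = 32.5%, the monthly plan 12/26 = 46.2% → the monthly plan
Affiliate: Plan Y 6/8 = 75.0%, the monthly plan 6/10 = 60.0% → Plan Y
Organic: Plan Y 8/20 = 40.0%, the monthly plan 5/15 = 33.3% → Plan Y
Referral: Plan Y 47/249 = 18.9%, the monthly plan 59/198 = 29.8% → the monthly plan
Overall: Plan Y 74/317 = 23.3%, the monthly plan 82/249 = 32.9% → the monthly plan
Neither sweeps: Plan Y wins 2 of 4 groups, the monthly plan wins 2. The monthly plan wins overall but not every group — no Simpson reversal.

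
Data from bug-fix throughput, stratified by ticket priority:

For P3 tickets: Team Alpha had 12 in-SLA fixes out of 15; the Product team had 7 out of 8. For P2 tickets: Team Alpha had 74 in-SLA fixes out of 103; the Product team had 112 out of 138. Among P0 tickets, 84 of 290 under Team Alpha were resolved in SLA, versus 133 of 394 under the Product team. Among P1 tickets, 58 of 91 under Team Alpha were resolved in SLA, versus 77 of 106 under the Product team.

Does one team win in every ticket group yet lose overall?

P3: Team Alpha 12/15 = 80.0%, the Product team 7/8 = 87.5% → the Product team
P2: Team Alpha 74/103 = 71.8%, the Product team 112/138 = 81.2% → the Product team
P0: Team Alpha 84/290 = 29.0%, the Product team 133/394 = 33.8% → the Product team
P1: Team Alpha 58/91 = 63.7%, the Product team 77/106 = 72.6% → the Product team
Overall: Team Alpha 228/499 = 45.7%, the Product team 329/646 = 50.9% → the Product team
The Product team wins overall and in every ticket group — no reversal.

No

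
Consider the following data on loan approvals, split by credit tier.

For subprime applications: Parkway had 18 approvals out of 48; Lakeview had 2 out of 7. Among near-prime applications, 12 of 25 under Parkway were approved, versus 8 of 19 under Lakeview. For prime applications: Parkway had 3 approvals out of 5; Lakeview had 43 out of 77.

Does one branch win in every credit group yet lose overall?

Yes

Subprime: Parkway 18/48 = 37.5%, Lakeview 2/7 = 28.6% → Parkway
Near-prime: Parkway 12/25 = 48.0%, Lakeview 8/19 = 42.1% → Parkway
Prime: Parkway 3/5 = 60.0%, Lakeview 43/77 = 55.8% → Parkway
Overall: Parkway 33/78 = 42.3%, Lakeview 53/103 = 51.5% → Lakeview
Parkway wins each credit group but Lakeview wins overall — the comparison reverses. Parkway's applications skew toward subprime, which has a lower base rate.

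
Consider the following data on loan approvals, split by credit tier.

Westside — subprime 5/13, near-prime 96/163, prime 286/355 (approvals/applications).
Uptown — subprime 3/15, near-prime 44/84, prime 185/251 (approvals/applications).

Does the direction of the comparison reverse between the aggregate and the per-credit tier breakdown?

Subprime: Westside 5/13 = 38.5%, Uptown 3/15 = 20.0% → Westside
Near-prime: Westside 96/163 = 58.9%, Uptown 44/84 = 52.4% → Westside
Prime: Westside 286/355 = 80.6%, Uptown 185/251 = 73.7% → Westside
Overall: Westside 387/531 = 72.9%, Uptown 232/350 = 66.3% → Westside
Westside wins overall and in every credit group — no reversal.

No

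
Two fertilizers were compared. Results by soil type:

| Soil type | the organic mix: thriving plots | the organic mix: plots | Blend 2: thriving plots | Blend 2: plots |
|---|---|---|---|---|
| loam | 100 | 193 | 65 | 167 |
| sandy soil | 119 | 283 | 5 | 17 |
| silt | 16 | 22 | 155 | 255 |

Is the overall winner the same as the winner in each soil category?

No

Loam: the organic mix 100/193 = 51.8%, Blend 2 65/167 = 38.9% → the organic mix
Sandy soil: the organic mix 119/283 = 42.0%, Blend 2 5/17 = 29.4% → the organic mix
Silt: the organic mix 16/22 = 72.7%, Blend 2 155/255 = 60.8% → the organic mix
Overall: the organic mix 235/498 = 47.2%, Blend 2 225/439 = 51.3% → Blend 2
The organic mix wins each soil group but Blend 2 wins overall — the comparison reverses. The organic mix's plots skew toward sandy soil, which has a lower base rate.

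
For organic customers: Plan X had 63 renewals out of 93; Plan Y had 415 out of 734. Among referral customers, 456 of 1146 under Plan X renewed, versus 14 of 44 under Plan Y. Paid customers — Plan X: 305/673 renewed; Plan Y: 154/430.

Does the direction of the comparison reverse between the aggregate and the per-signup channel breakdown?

Yes

Organic: Plan X 63/93 = 67.7%, Plan Y 415/734 = 56.5% → Plan X
Referral: Plan X 456/1146 = 39.8%, Plan Y 14/44 = 31.8% → Plan X
Paid: Plan X 305/673 = 45.3%, Plan Y 154/430 = 35.8% → Plan X
Overall: Plan X 824/1912 = 43.1%, Plan Y 583/1208 = 48.3% → Plan Y
Plan X wins each signup group but Plan Y wins overall — the comparison reverses. Plan X's customers skew toward referral, which has a lower base rate.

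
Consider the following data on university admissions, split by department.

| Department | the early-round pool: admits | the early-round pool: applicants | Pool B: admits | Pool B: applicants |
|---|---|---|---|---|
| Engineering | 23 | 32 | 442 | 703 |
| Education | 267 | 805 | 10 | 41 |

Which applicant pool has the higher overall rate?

Pool B

Engineering: the early-round pool 23/32 = 71.9%, Pool B 442/703 = 62.9% → the early-round pool
Education: the early-round pool 267/805 = 33.2%, Pool B 10/41 = 24.4% → the early-round pool
Overall: the early-round pool 290/837 = 34.6%, Pool B 452/744 = 60.8% → Pool B
(The early-round pool wins every department group but Pool B wins overall — the early-round pool's applicants skew toward the low-rate Education group.)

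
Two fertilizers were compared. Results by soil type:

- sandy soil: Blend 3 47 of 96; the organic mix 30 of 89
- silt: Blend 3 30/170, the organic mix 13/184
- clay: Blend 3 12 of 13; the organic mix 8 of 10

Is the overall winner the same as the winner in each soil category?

Yes

Sandy soil: Blend 3 47/96 = 49.0%, the organic mix 30/89 = 33.7% → Blend 3
Silt: Blend 3 30/170 = 17.6%, the organic mix 13/184 = 7.1% → Blend 3
Clay: Blend 3 12/13 = 92.3%, the organic mix 8/10 = 80.0% → Blend 3
Overall: Blend 3 89/279 = 31.9%, the organic mix 51/283 = 18.0% → Blend 3
Blend 3 wins overall and in every soil group — no reversal.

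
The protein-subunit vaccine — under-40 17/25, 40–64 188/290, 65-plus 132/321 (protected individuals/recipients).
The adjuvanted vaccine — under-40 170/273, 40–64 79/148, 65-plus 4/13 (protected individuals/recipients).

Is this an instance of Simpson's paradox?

Under-40: the protein-subunit vaccine 17/25 = 68.0%, the adjuvanted vaccine 170/273 = 62.3% → the protein-subunit vaccine
40–64: the protein-subunit vaccine 188/290 = 64.8%, the adjuvanted vaccine 79/148 = 53.4% → the protein-subunit vaccine
65-plus: the protein-subunit vaccine 132/321 = 41.1%, the adjuvanted vaccine 4/13 = 30.8% → the protein-subunit vaccine
Overall: the protein-subunit vaccine 337/636 = 53.0%, the adjuvanted vaccine 253/434 = 58.3% → the adjuvanted vaccine
The protein-subunit vaccine wins each age group but the adjuvanted vaccine wins overall — the comparison reverses. The protein-subunit vaccine's recipients skew toward 65-plus, which has a lower base rate.

Yes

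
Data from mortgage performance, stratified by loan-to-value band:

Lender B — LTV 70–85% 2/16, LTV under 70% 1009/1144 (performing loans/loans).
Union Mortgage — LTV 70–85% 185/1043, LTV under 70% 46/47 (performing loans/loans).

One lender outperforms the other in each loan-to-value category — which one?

Union Mortgage

LTV 70–85%: Lender B 2/16 = 12.5%, Union Mortgage 185/1043 = 17.7% → Union Mortgage
LTV under 70%: Lender B 1009/1144 = 88.2%, Union Mortgage 46/47 = 97.9% → Union Mortgage
Union Mortgage has the higher rate in both groups.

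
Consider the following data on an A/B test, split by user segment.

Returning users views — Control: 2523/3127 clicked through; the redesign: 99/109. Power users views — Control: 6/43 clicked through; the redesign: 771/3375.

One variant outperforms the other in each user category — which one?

Returning users: Control 2523/3127 = 80.7%, the redesign 99/109 = 90.8% → the redesign
Power users: Control 6/43 = 14.0%, the redesign 771/3375 = 22.8% → the redesign
The redesign has the higher rate in both groups.

the redesign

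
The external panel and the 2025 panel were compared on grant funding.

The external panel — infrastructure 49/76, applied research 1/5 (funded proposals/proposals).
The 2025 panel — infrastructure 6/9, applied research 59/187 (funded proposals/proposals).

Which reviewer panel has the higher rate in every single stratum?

the 2025 panel

Infrastructure: the external panel 49/76 = 64.5%, the 2025 panel 6/9 = 66.7% → the 2025 panel
Applied research: the external panel 1/5 = 20.0%, the 2025 panel 59/187 = 31.6% → the 2025 panel
The 2025 panel has the higher rate in both groups.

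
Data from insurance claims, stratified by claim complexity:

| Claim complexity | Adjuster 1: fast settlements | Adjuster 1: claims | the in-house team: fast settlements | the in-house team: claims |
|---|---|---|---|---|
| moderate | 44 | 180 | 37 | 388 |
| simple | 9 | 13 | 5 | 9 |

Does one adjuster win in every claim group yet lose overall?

Moderate: Adjuster 1 44/180 = 24.4%, the in-house team 37/388 = 9.5% → Adjuster 1
Simple: Adjuster 1 9/13 = 69.2%, the in-house team 5/9 = 55.6% → Adjuster 1
Overall: Adjuster 1 53/193 = 27.5%, the in-house team 42/397 = 10.6% → Adjuster 1
Adjuster 1 wins overall and in every claim group — no reversal.

No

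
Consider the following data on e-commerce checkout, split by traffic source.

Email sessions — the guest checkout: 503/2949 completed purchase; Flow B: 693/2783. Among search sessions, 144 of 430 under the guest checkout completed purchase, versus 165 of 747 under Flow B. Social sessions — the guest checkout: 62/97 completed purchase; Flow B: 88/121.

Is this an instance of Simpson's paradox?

No

Email: the guest checkout 503/2949 = 17.1%, Flow B 693/2783 = 24.9% → Flow B
Search: the guest checkout 144/430 = 33.5%, Flow B 165/747 = 22.1% → the guest checkout
Social: the guest checkout 62/97 = 63.9%, Flow B 88/121 = 72.7% → Flow B
Overall: the guest checkout 709/3476 = 20.4%, Flow B 946/3651 = 25.9% → Flow B
Neither sweeps: the guest checkout wins 1 of 3 groups, Flow B wins 2. Flow B wins overall but not every group — no Simpson reversal.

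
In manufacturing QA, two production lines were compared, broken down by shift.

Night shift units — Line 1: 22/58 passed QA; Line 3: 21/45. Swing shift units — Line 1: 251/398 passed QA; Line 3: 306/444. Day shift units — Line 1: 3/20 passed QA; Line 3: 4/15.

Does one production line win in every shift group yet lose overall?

No

Night shift: Line 1 22/58 = 37.9%, Line 3 21/45 = 46.7% → Line 3
Swing shift: Line 1 251/398 = 63.1%, Line 3 306/444 = 68.9% → Line 3
Day shift: Line 1 3/20 = 15.0%, Line 3 4/15 = 26.7% → Line 3
Overall: Line 1 276/476 = 58.0%, Line 3 331/504 = 65.7% → Line 3
Line 3 wins overall and in every shift group — no reversal.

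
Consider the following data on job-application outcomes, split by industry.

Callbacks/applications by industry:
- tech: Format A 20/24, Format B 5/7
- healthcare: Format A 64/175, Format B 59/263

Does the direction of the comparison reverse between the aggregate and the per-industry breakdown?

Tech: Format A 20/24 = 83.3%, Format B 5/7 = 71.4% → Format A
Healthcare: Format A 64/175 = 36.6%, Format B 59/263 = 22.4% → Format A
Overall: Format A 84/199 = 42.2%, Format B 64/270 = 23.7% → Format A
Format A wins overall and in every industry group — no reversal.

No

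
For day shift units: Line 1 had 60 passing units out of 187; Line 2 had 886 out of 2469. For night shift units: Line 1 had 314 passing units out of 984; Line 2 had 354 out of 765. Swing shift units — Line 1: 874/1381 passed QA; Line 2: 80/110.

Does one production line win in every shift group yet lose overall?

Yes

Day shift: Line 1 60/187 = 32.1%, Line 2 886/2469 = 35.9% → Line 2
Night shift: Line 1 314/984 = 31.9%, Line 2 354/765 = 46.3% → Line 2
Swing shift: Line 1 874/1381 = 63.3%, Line 2 80/110 = 72.7% → Line 2
Overall: Line 1 1248/2552 = 48.9%, Line 2 1320/3344 = 39.5% → Line 1
Line 2 wins each shift group but Line 1 wins overall — the comparison reverses. Line 2's units skew toward day shift, which has a lower base rate.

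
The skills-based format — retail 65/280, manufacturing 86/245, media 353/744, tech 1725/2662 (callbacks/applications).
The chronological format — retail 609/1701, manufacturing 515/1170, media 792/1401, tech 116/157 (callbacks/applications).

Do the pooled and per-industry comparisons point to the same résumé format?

No

Retail: the skills-based format 65/280 = 23.2%, the chronological format 609/1701 = 35.8% → the chronological format
Manufacturing: the skills-based format 86/245 = 35.1%, the chronological format 515/1170 = 44.0% → the chronological format
Media: the skills-based format 353/744 = 47.4%, the chronological format 792/1401 = 56.5% → the chronological format
Tech: the skills-based format 1725/2662 = 64.8%, the chronological format 116/157 = 73.9% → the chronological format
Overall: the skills-based format 2229/3931 = 56.7%, the chronological format 2032/4429 = 45.9% → the skills-based format
The chronological format wins each industry group but the skills-based format wins overall — the comparison reverses. The chronological format's applications skew toward retail, which has a lower base rate.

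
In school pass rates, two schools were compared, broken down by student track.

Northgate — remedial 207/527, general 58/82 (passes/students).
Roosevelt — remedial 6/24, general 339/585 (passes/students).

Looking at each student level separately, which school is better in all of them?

Remedial: Northgate 207/527 = 39.3%, Roosevelt 6/24 = 25.0% → Northgate
General: Northgate 58/82 = 70.7%, Roosevelt 339/585 = 57.9% → Northgate
Northgate has the higher rate in both groups.

Northgate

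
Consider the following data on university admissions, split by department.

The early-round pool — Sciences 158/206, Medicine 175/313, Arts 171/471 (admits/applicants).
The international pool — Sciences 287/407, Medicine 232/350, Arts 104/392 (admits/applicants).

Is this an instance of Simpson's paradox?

No

Sciences: the early-round pool 158/206 = 76.7%, the international pool 287/407 = 70.5% → the early-round pool
Medicine: the early-round pool 175/313 = 55.9%, the international pool 232/350 = 66.3% → the international pool
Arts: the early-round pool 171/471 = 36.3%, the international pool 104/392 = 26.5% → the early-round pool
Overall: the early-round pool 504/990 = 50.9%, the international pool 623/1149 = 54.2% → the international pool
Neither sweeps: the early-round pool wins 2 of 3 groups, the international pool wins 1. The international pool wins overall but not every group — no Simpson reversal.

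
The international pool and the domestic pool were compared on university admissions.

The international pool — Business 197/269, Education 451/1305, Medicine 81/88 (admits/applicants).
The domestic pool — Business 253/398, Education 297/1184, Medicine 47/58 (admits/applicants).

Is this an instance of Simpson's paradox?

Business: the international pool 197/269 = 73.2%, the domestic pool 253/398 = 63.6% → the international pool
Education: the international pool 451/1305 = 34.6%, the domestic pool 297/1184 = 25.1% → the international pool
Medicine: the international pool 81/88 = 92.0%, the domestic pool 47/58 = 81.0% → the international pool
Overall: the international pool 729/1662 = 43.9%, the domestic pool 597/1640 = 36.4% → the international pool
The international pool wins overall and in every department group — no reversal.

No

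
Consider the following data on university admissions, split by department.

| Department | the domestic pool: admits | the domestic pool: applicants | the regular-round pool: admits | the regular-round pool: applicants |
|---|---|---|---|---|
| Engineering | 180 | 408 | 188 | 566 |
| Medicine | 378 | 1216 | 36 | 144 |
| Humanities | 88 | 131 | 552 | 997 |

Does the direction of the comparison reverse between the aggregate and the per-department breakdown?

Yes

Engineering: the domestic pool 180/408 = 44.1%, the regular-round pool 188/566 = 33.2% → the domestic pool
Medicine: the domestic pool 378/1216 = 31.1%, the regular-round pool 36/144 = 25.0% → the domestic pool
Humanities: the domestic pool 88/131 = 67.2%, the regular-round pool 552/997 = 55.4% → the domestic pool
Overall: the domestic pool 646/1755 = 36.8%, the regular-round pool 776/1707 = 45.5% → the regular-round pool
The domestic pool wins each department group but the regular-round pool wins overall — the comparison reverses. The domestic pool's applicants skew toward Medicine, which has a lower base rate.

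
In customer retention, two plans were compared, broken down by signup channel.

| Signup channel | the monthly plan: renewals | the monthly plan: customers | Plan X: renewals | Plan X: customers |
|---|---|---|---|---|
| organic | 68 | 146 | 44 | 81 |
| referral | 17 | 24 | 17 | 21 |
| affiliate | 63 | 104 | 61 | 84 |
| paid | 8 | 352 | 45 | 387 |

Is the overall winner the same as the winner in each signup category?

Yes

Organic: the monthly plan 68/146 = 46.6%, Plan X 44/81 = 54.3% → Plan X
Referral: the monthly plan 17/24 = 70.8%, Plan X 17/21 = 81.0% → Plan X
Affiliate: the monthly plan 63/104 = 60.6%, Plan X 61/84 = 72.6% → Plan X
Paid: the monthly plan 8/352 = 2.3%, Plan X 45/387 = 11.6% → Plan X
Overall: the monthly plan 156/626 = 24.9%, Plan X 167/573 = 29.1% → Plan X
Plan X wins overall and in every signup group — no reversal.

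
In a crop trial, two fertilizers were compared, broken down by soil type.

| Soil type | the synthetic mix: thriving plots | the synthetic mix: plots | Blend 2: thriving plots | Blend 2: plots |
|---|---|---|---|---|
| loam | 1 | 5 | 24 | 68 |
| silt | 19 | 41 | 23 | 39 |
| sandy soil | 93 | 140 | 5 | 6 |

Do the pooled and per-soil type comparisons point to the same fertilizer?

No

Loam: the synthetic mix 1/5 = 20.0%, Blend 2 24/68 = 35.3% → Blend 2
Silt: the synthetic mix 19/41 = 46.3%, Blend 2 23/39 = 59.0% → Blend 2
Sandy soil: the synthetic mix 93/140 = 66.4%, Blend 2 5/6 = 83.3% → Blend 2
Overall: the synthetic mix 113/186 = 60.8%, Blend 2 52/113 = 46.0% → the synthetic mix
Blend 2 wins each soil group but the synthetic mix wins overall — the comparison reverses. Blend 2's plots skew toward loam, which has a lower base rate.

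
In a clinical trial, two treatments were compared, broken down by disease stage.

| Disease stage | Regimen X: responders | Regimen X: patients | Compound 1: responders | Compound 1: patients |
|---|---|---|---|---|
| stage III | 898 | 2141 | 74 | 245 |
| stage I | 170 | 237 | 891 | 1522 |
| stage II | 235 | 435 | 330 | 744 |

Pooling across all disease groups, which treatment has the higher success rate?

Compound 1

Stage III: Regimen X 898/2141 = 41.9%, Compound 1 74/245 = 30.2% → Regimen X
Stage I: Regimen X 170/237 = 71.7%, Compound 1 891/1522 = 58.5% → Regimen X
Stage II: Regimen X 235/435 = 54.0%, Compound 1 330/744 = 44.4% → Regimen X
Overall: Regimen X 1303/2813 = 46.3%, Compound 1 1295/2511 = 51.6% → Compound 1
(Regimen X wins every disease group but Compound 1 wins overall — Regimen X's patients skew toward the low-rate stage III group.)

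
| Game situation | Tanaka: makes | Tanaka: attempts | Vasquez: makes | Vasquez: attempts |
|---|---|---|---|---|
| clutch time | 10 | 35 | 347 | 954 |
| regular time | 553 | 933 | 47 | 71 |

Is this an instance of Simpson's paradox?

Clutch time: Tanaka 10/35 = 28.6%, Vasquez 347/954 = 36.4% → Vasquez
Regular time: Tanaka 553/933 = 59.3%, Vasquez 47/71 = 66.2% → Vasquez
Overall: Tanaka 563/968 = 58.2%, Vasquez 394/1025 = 38.4% → Tanaka
Vasquez wins each game group but Tanaka wins overall — the comparison reverses. Vasquez's attempts skew toward clutch time, which has a lower base rate.

Yes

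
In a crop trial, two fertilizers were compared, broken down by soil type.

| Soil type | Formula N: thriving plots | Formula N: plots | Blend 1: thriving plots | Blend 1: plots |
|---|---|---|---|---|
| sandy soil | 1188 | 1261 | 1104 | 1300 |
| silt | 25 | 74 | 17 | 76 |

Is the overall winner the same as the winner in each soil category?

Sandy soil: Formula N 1188/1261 = 94.2%, Blend 1 1104/1300 = 84.9% → Formula N
Silt: Formula N 25/74 = 33.8%, Blend 1 17/76 = 22.4% → Formula N
Overall: Formula N 1213/1335 = 90.9%, Blend 1 1121/1376 = 81.5% → Formula N
Formula N wins overall and in every soil group — no reversal.

Yes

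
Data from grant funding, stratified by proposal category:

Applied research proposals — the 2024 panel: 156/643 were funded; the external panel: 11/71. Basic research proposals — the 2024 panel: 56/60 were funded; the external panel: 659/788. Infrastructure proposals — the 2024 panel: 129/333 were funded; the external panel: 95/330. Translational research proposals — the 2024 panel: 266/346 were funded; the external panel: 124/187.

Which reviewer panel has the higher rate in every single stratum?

the 2024 panel

Applied research: the 2024 panel 156/643 = 24.3%, the external panel 11/71 = 15.5% → the 2024 panel
Basic research: the 2024 panel 56/60 = 93.3%, the external panel 659/788 = 83.6% → the 2024 panel
Infrastructure: the 2024 panel 129/333 = 38.7%, the external panel 95/330 = 28.8% → the 2024 panel
Translational research: the 2024 panel 266/346 = 76.9%, the external panel 124/187 = 66.3% → the 2024 panel
The 2024 panel has the higher rate in all 4 groups.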